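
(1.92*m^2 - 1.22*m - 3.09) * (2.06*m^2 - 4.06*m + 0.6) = 3.9552*m^4 - 10.3084*m^3 - 0.2602*m^2 + 11.8134*m - 1.854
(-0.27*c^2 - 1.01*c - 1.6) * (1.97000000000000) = -0.5319*c^2 - 1.9897*c - 3.152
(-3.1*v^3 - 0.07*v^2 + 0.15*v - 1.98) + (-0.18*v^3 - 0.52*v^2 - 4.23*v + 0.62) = -3.28*v^3 - 0.59*v^2 - 4.08*v - 1.36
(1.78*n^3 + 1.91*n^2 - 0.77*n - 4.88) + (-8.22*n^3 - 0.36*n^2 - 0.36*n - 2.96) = -6.44*n^3 + 1.55*n^2 - 1.13*n - 7.84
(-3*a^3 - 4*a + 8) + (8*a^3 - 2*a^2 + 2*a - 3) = 5*a^3 - 2*a^2 - 2*a + 5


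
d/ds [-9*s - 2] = -9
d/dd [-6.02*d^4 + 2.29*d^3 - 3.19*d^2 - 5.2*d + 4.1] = -24.08*d^3 + 6.87*d^2 - 6.38*d - 5.2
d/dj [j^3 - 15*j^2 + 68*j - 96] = 3*j^2 - 30*j + 68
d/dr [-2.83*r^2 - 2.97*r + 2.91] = -5.66*r - 2.97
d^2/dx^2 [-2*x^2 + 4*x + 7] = -4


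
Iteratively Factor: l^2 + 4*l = (l + 4)*(l)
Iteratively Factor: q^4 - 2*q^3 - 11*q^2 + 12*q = (q - 1)*(q^3 - q^2 - 12*q) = q*(q - 1)*(q^2 - q - 12) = q*(q - 1)*(q + 3)*(q - 4)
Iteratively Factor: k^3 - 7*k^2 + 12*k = (k - 4)*(k^2 - 3*k) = k*(k - 4)*(k - 3)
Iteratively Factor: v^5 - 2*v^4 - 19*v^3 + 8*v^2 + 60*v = (v - 5)*(v^4 + 3*v^3 - 4*v^2 - 12*v) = (v - 5)*(v + 2)*(v^3 + v^2 - 6*v) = v*(v - 5)*(v + 2)*(v^2 + v - 6) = v*(v - 5)*(v + 2)*(v + 3)*(v - 2)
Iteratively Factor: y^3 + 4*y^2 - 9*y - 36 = (y + 3)*(y^2 + y - 12) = (y + 3)*(y + 4)*(y - 3)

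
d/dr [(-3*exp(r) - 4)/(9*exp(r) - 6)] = 6*exp(r)/(3*exp(r) - 2)^2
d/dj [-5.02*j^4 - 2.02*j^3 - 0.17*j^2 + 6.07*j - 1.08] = -20.08*j^3 - 6.06*j^2 - 0.34*j + 6.07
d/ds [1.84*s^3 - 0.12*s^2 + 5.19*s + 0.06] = 5.52*s^2 - 0.24*s + 5.19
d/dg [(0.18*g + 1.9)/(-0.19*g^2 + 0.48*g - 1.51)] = (0.0342*g^2 + 0.722*g - 1.1838)/(0.0361*g^4 - 0.1824*g^3 + 0.8042*g^2 - 1.4496*g + 2.2801)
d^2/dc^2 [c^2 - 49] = 2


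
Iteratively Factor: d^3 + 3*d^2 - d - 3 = (d + 3)*(d^2 - 1) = (d - 1)*(d + 3)*(d + 1)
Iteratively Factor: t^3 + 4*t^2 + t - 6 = (t + 2)*(t^2 + 2*t - 3) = (t + 2)*(t + 3)*(t - 1)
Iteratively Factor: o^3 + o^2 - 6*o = (o - 2)*(o^2 + 3*o) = o*(o - 2)*(o + 3)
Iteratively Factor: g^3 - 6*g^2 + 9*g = (g)*(g^2 - 6*g + 9) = g*(g - 3)*(g - 3)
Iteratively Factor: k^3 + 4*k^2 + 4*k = (k)*(k^2 + 4*k + 4) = k*(k + 2)*(k + 2)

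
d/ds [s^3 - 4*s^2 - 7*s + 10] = 3*s^2 - 8*s - 7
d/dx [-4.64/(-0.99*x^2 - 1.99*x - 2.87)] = (-9.1872*x - 9.2336)/(0.99*x^2 + 1.99*x + 2.87)^2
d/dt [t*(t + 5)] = 2*t + 5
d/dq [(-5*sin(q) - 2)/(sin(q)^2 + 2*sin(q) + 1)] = (5*sin(q) - 1)*cos(q)/(sin(q) + 1)^3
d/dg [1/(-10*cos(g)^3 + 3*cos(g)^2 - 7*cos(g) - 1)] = (-30*cos(g)^2 + 6*cos(g) - 7)*sin(g)/(10*cos(g)^3 - 3*cos(g)^2 + 7*cos(g) + 1)^2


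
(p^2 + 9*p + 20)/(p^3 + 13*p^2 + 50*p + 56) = (p + 5)/(p^2 + 9*p + 14)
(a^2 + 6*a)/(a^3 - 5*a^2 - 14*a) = (a + 6)/(a^2 - 5*a - 14)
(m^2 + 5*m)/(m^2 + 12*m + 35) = m/(m + 7)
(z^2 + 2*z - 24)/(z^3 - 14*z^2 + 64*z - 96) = (z + 6)/(z^2 - 10*z + 24)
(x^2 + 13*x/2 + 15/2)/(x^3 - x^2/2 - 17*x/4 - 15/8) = 4*(x + 5)/(4*x^2 - 8*x - 5)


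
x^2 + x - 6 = (x - 2)*(x + 3)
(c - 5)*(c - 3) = c^2 - 8*c + 15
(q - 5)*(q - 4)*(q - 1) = q^3 - 10*q^2 + 29*q - 20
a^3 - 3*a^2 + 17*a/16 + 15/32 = (a - 5/2)*(a - 3/4)*(a + 1/4)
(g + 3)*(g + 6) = g^2 + 9*g + 18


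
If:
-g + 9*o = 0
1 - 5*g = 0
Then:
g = 1/5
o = 1/45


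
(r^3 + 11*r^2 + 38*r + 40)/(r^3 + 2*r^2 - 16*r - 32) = (r + 5)/(r - 4)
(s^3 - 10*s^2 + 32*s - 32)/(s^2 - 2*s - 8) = (s^2 - 6*s + 8)/(s + 2)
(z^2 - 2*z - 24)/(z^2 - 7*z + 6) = (z + 4)/(z - 1)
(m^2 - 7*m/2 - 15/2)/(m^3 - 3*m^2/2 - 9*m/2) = (m - 5)/(m*(m - 3))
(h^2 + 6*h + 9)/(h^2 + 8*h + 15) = (h + 3)/(h + 5)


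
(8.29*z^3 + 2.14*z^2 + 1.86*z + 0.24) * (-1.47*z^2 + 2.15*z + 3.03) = -12.1863*z^5 + 14.6777*z^4 + 26.9855*z^3 + 10.1304*z^2 + 6.1518*z + 0.7272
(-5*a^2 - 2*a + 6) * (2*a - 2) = -10*a^3 + 6*a^2 + 16*a - 12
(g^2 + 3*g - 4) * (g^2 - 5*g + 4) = g^4 - 2*g^3 - 15*g^2 + 32*g - 16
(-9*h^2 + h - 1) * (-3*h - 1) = 27*h^3 + 6*h^2 + 2*h + 1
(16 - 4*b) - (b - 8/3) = 56/3 - 5*b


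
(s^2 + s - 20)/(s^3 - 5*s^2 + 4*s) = (s + 5)/(s*(s - 1))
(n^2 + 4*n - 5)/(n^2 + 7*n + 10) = (n - 1)/(n + 2)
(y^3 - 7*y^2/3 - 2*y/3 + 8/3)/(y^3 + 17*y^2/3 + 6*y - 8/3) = (3*y^3 - 7*y^2 - 2*y + 8)/(3*y^3 + 17*y^2 + 18*y - 8)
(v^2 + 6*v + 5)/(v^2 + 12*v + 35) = (v + 1)/(v + 7)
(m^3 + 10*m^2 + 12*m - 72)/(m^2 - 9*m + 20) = (m^3 + 10*m^2 + 12*m - 72)/(m^2 - 9*m + 20)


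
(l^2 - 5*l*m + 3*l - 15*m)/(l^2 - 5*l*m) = (l + 3)/l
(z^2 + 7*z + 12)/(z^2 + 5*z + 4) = (z + 3)/(z + 1)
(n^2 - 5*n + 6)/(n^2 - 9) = (n - 2)/(n + 3)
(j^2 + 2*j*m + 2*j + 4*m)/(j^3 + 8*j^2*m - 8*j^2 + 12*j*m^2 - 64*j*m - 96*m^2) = (j + 2)/(j^2 + 6*j*m - 8*j - 48*m)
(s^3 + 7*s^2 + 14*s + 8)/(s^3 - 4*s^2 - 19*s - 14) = (s + 4)/(s - 7)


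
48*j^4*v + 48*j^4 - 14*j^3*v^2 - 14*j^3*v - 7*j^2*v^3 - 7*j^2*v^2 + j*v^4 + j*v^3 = (-8*j + v)*(-2*j + v)*(3*j + v)*(j*v + j)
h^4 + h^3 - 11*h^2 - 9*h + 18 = (h - 3)*(h - 1)*(h + 2)*(h + 3)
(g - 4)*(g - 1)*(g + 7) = g^3 + 2*g^2 - 31*g + 28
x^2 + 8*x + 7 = (x + 1)*(x + 7)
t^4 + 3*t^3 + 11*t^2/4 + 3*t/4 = t*(t + 1/2)*(t + 1)*(t + 3/2)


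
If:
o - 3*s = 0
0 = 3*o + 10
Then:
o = -10/3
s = -10/9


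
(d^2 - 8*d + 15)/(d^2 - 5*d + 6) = (d - 5)/(d - 2)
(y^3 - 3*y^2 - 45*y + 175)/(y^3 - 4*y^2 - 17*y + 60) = (y^2 + 2*y - 35)/(y^2 + y - 12)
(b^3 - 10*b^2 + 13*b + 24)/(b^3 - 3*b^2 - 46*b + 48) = (b^2 - 2*b - 3)/(b^2 + 5*b - 6)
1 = 1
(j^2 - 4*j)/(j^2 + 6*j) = (j - 4)/(j + 6)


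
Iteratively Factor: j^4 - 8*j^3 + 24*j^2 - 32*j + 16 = (j - 2)*(j^3 - 6*j^2 + 12*j - 8) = (j - 2)^2*(j^2 - 4*j + 4) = (j - 2)^3*(j - 2)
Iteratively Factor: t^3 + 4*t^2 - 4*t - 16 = (t + 2)*(t^2 + 2*t - 8) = (t - 2)*(t + 2)*(t + 4)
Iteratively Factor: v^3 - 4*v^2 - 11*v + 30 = (v - 5)*(v^2 + v - 6) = (v - 5)*(v - 2)*(v + 3)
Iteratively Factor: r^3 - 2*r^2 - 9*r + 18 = (r - 3)*(r^2 + r - 6) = (r - 3)*(r + 3)*(r - 2)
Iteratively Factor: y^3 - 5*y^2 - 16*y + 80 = (y + 4)*(y^2 - 9*y + 20) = (y - 5)*(y + 4)*(y - 4)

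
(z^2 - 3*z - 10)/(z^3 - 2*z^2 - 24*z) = (-z^2 + 3*z + 10)/(z*(-z^2 + 2*z + 24))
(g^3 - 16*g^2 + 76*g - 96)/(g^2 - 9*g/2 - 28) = 2*(g^2 - 8*g + 12)/(2*g + 7)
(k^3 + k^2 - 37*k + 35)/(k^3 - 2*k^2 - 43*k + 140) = (k - 1)/(k - 4)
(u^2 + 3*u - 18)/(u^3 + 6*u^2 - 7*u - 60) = (u + 6)/(u^2 + 9*u + 20)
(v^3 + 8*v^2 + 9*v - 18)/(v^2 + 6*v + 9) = (v^2 + 5*v - 6)/(v + 3)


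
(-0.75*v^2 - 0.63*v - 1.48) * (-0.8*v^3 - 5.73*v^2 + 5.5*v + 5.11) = 0.6*v^5 + 4.8015*v^4 + 0.6689*v^3 + 1.1829*v^2 - 11.3593*v - 7.5628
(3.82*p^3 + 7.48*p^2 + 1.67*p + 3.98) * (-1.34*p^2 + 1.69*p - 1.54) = -5.1188*p^5 - 3.5674*p^4 + 4.5206*p^3 - 14.0301*p^2 + 4.1544*p - 6.1292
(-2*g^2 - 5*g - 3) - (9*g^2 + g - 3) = -11*g^2 - 6*g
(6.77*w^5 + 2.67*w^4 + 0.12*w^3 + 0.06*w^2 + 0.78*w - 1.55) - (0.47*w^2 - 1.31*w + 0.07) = 6.77*w^5 + 2.67*w^4 + 0.12*w^3 - 0.41*w^2 + 2.09*w - 1.62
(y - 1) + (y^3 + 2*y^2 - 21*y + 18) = y^3 + 2*y^2 - 20*y + 17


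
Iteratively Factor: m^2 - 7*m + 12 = (m - 4)*(m - 3)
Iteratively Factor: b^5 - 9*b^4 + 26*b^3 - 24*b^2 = (b - 4)*(b^4 - 5*b^3 + 6*b^2) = b*(b - 4)*(b^3 - 5*b^2 + 6*b) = b*(b - 4)*(b - 3)*(b^2 - 2*b) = b*(b - 4)*(b - 3)*(b - 2)*(b)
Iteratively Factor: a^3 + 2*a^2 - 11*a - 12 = (a + 1)*(a^2 + a - 12) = (a + 1)*(a + 4)*(a - 3)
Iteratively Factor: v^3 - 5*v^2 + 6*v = (v)*(v^2 - 5*v + 6) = v*(v - 2)*(v - 3)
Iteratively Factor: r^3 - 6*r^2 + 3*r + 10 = (r - 2)*(r^2 - 4*r - 5) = (r - 5)*(r - 2)*(r + 1)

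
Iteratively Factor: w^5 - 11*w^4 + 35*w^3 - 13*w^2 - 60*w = (w - 4)*(w^4 - 7*w^3 + 7*w^2 + 15*w) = (w - 4)*(w + 1)*(w^3 - 8*w^2 + 15*w) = (w - 5)*(w - 4)*(w + 1)*(w^2 - 3*w) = (w - 5)*(w - 4)*(w - 3)*(w + 1)*(w)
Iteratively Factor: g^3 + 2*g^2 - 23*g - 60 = (g - 5)*(g^2 + 7*g + 12) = (g - 5)*(g + 4)*(g + 3)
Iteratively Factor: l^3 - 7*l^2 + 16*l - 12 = (l - 2)*(l^2 - 5*l + 6) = (l - 3)*(l - 2)*(l - 2)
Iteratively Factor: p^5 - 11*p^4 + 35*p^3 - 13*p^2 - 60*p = (p - 3)*(p^4 - 8*p^3 + 11*p^2 + 20*p) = (p - 5)*(p - 3)*(p^3 - 3*p^2 - 4*p) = p*(p - 5)*(p - 3)*(p^2 - 3*p - 4) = p*(p - 5)*(p - 3)*(p + 1)*(p - 4)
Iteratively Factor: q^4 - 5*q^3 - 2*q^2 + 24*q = (q)*(q^3 - 5*q^2 - 2*q + 24) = q*(q + 2)*(q^2 - 7*q + 12) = q*(q - 3)*(q + 2)*(q - 4)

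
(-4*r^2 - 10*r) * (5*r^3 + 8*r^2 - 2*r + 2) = -20*r^5 - 82*r^4 - 72*r^3 + 12*r^2 - 20*r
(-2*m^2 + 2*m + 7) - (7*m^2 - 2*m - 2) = -9*m^2 + 4*m + 9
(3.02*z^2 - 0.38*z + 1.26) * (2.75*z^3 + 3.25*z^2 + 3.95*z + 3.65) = 8.305*z^5 + 8.77*z^4 + 14.159*z^3 + 13.617*z^2 + 3.59*z + 4.599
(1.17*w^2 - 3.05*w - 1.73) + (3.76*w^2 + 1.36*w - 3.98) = 4.93*w^2 - 1.69*w - 5.71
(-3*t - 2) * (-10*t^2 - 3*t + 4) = 30*t^3 + 29*t^2 - 6*t - 8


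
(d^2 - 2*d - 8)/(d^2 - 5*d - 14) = (d - 4)/(d - 7)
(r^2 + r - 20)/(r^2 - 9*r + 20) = (r + 5)/(r - 5)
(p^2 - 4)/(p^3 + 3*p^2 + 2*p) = (p - 2)/(p*(p + 1))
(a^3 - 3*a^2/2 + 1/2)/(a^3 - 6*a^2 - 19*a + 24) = (2*a^2 - a - 1)/(2*(a^2 - 5*a - 24))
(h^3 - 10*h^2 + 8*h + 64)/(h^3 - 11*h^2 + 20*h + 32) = (h + 2)/(h + 1)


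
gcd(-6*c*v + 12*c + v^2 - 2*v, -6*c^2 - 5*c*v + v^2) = -6*c + v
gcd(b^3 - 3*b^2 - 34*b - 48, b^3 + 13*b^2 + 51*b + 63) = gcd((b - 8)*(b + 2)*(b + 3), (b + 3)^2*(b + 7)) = b + 3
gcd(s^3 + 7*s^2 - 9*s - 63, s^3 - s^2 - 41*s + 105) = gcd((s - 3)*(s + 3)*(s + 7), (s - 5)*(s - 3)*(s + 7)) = s^2 + 4*s - 21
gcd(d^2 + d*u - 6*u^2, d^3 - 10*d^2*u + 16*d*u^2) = -d + 2*u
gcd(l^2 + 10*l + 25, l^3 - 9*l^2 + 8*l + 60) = 1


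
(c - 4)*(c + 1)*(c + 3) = c^3 - 13*c - 12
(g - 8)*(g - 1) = g^2 - 9*g + 8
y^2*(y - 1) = y^3 - y^2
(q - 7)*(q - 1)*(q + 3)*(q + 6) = q^4 + q^3 - 47*q^2 - 81*q + 126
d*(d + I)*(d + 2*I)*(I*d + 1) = I*d^4 - 2*d^3 + I*d^2 - 2*d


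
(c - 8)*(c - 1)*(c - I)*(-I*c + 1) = -I*c^4 + 9*I*c^3 - 9*I*c^2 + 9*I*c - 8*I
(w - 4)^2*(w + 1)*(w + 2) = w^4 - 5*w^3 - 6*w^2 + 32*w + 32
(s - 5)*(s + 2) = s^2 - 3*s - 10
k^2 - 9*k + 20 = (k - 5)*(k - 4)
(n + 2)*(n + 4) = n^2 + 6*n + 8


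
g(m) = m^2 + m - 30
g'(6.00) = 13.00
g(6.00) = 12.00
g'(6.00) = 13.00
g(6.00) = 12.00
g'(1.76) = 4.52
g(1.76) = -25.14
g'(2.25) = 5.50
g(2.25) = -22.69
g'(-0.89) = -0.78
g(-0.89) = -30.10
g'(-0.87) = -0.74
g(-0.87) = -30.11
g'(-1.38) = -1.76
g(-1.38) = -29.48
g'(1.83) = 4.66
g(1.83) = -24.82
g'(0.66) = 2.32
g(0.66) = -28.90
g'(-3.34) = -5.68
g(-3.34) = -22.18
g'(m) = 2*m + 1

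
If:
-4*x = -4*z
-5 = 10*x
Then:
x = -1/2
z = -1/2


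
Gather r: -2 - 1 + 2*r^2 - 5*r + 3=2*r^2 - 5*r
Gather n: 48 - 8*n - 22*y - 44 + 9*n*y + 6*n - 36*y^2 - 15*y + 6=n*(9*y - 2) - 36*y^2 - 37*y + 10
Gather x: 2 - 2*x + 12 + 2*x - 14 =0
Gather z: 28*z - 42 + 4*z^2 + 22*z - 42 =4*z^2 + 50*z - 84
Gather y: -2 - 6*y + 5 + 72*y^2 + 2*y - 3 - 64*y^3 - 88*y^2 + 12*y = -64*y^3 - 16*y^2 + 8*y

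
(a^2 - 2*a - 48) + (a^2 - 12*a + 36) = 2*a^2 - 14*a - 12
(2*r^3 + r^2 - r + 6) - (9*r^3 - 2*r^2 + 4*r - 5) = -7*r^3 + 3*r^2 - 5*r + 11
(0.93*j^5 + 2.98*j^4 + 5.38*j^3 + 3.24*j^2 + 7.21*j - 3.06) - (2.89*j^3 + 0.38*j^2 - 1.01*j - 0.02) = 0.93*j^5 + 2.98*j^4 + 2.49*j^3 + 2.86*j^2 + 8.22*j - 3.04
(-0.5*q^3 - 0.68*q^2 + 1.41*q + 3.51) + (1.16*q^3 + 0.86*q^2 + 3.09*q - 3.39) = 0.66*q^3 + 0.18*q^2 + 4.5*q + 0.12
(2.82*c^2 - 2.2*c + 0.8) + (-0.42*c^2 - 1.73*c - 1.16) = 2.4*c^2 - 3.93*c - 0.36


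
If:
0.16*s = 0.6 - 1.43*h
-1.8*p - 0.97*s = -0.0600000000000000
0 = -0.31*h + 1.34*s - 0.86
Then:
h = 0.34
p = -0.35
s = 0.72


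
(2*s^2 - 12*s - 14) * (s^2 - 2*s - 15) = 2*s^4 - 16*s^3 - 20*s^2 + 208*s + 210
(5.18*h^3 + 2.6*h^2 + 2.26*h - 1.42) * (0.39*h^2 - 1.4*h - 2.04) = 2.0202*h^5 - 6.238*h^4 - 13.3258*h^3 - 9.0218*h^2 - 2.6224*h + 2.8968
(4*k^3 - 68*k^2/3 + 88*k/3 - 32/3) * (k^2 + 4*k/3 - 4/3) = 4*k^5 - 52*k^4/3 - 56*k^3/9 + 176*k^2/3 - 160*k/3 + 128/9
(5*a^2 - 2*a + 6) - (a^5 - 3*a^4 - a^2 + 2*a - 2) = -a^5 + 3*a^4 + 6*a^2 - 4*a + 8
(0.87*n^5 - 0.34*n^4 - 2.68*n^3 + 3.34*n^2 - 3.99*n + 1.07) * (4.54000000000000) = 3.9498*n^5 - 1.5436*n^4 - 12.1672*n^3 + 15.1636*n^2 - 18.1146*n + 4.8578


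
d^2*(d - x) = d^3 - d^2*x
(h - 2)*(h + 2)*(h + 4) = h^3 + 4*h^2 - 4*h - 16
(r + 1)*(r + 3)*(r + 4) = r^3 + 8*r^2 + 19*r + 12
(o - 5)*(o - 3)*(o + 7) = o^3 - o^2 - 41*o + 105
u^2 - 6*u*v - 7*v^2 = (u - 7*v)*(u + v)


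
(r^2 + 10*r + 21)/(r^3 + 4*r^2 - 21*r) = (r + 3)/(r*(r - 3))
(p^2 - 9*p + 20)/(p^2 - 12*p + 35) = (p - 4)/(p - 7)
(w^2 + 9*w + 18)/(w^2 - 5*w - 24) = (w + 6)/(w - 8)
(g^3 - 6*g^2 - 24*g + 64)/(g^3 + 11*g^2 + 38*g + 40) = (g^2 - 10*g + 16)/(g^2 + 7*g + 10)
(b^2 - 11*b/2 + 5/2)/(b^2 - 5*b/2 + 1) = (b - 5)/(b - 2)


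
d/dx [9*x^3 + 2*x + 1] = 27*x^2 + 2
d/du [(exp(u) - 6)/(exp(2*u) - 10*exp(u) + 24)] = -exp(u)/(exp(2*u) - 8*exp(u) + 16)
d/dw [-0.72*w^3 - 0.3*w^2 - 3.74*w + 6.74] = -2.16*w^2 - 0.6*w - 3.74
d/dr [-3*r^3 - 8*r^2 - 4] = r*(-9*r - 16)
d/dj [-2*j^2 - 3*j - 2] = -4*j - 3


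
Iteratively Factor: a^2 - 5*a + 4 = (a - 1)*(a - 4)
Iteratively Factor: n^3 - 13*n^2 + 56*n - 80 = (n - 4)*(n^2 - 9*n + 20) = (n - 5)*(n - 4)*(n - 4)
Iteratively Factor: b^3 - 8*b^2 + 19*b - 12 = (b - 3)*(b^2 - 5*b + 4) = (b - 4)*(b - 3)*(b - 1)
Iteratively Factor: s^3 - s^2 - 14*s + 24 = (s - 3)*(s^2 + 2*s - 8) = (s - 3)*(s + 4)*(s - 2)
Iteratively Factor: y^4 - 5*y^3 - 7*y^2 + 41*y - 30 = (y - 2)*(y^3 - 3*y^2 - 13*y + 15) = (y - 2)*(y + 3)*(y^2 - 6*y + 5) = (y - 2)*(y - 1)*(y + 3)*(y - 5)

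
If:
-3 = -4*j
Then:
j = 3/4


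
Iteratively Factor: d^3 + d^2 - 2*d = (d - 1)*(d^2 + 2*d) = d*(d - 1)*(d + 2)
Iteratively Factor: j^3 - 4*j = (j - 2)*(j^2 + 2*j) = j*(j - 2)*(j + 2)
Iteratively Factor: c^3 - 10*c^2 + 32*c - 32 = (c - 4)*(c^2 - 6*c + 8) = (c - 4)*(c - 2)*(c - 4)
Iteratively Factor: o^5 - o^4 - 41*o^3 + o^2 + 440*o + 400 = (o + 1)*(o^4 - 2*o^3 - 39*o^2 + 40*o + 400) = (o + 1)*(o + 4)*(o^3 - 6*o^2 - 15*o + 100) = (o + 1)*(o + 4)^2*(o^2 - 10*o + 25) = (o - 5)*(o + 1)*(o + 4)^2*(o - 5)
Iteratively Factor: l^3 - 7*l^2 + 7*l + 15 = (l - 3)*(l^2 - 4*l - 5) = (l - 3)*(l + 1)*(l - 5)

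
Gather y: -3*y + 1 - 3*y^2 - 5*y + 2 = -3*y^2 - 8*y + 3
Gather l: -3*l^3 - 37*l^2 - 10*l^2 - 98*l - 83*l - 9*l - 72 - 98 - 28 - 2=-3*l^3 - 47*l^2 - 190*l - 200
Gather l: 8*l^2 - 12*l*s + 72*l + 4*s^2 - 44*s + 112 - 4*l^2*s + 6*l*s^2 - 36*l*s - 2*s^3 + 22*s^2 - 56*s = l^2*(8 - 4*s) + l*(6*s^2 - 48*s + 72) - 2*s^3 + 26*s^2 - 100*s + 112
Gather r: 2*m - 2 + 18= 2*m + 16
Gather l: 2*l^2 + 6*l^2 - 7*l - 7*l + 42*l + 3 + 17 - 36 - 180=8*l^2 + 28*l - 196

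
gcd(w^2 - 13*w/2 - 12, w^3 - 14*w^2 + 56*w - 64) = w - 8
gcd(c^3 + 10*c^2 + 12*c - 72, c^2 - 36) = c + 6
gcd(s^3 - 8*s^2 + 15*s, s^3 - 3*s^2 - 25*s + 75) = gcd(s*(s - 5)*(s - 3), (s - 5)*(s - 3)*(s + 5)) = s^2 - 8*s + 15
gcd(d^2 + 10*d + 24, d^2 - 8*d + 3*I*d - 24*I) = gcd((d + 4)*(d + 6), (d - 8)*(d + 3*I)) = 1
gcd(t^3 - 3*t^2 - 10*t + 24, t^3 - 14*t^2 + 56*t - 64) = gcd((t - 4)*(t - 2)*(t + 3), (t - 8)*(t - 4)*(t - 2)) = t^2 - 6*t + 8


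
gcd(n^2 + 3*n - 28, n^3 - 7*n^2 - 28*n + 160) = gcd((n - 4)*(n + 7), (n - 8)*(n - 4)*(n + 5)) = n - 4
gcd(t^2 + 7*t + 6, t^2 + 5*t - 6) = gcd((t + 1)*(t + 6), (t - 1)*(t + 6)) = t + 6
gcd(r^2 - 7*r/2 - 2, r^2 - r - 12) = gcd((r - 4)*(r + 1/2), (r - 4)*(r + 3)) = r - 4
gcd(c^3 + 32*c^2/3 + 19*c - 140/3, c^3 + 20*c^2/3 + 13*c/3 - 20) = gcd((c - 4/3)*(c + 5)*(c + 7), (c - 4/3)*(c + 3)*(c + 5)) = c^2 + 11*c/3 - 20/3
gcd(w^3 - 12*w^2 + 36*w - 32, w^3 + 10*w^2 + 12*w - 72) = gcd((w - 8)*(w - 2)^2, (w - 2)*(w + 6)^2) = w - 2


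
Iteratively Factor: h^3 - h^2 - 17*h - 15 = (h + 1)*(h^2 - 2*h - 15) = (h + 1)*(h + 3)*(h - 5)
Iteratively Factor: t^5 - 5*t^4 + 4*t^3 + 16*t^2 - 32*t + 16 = (t + 2)*(t^4 - 7*t^3 + 18*t^2 - 20*t + 8) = (t - 2)*(t + 2)*(t^3 - 5*t^2 + 8*t - 4) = (t - 2)^2*(t + 2)*(t^2 - 3*t + 2) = (t - 2)^2*(t - 1)*(t + 2)*(t - 2)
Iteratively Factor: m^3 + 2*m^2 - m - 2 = (m + 1)*(m^2 + m - 2) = (m - 1)*(m + 1)*(m + 2)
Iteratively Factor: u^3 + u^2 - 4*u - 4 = (u + 1)*(u^2 - 4) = (u + 1)*(u + 2)*(u - 2)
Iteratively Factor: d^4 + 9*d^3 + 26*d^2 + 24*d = (d + 3)*(d^3 + 6*d^2 + 8*d) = (d + 3)*(d + 4)*(d^2 + 2*d) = d*(d + 3)*(d + 4)*(d + 2)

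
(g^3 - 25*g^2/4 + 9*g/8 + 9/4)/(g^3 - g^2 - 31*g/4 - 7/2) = (4*g^2 - 27*g + 18)/(2*(2*g^2 - 3*g - 14))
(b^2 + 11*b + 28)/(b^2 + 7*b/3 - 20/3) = 3*(b + 7)/(3*b - 5)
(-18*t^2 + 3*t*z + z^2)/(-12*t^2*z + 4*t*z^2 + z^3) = (-3*t + z)/(z*(-2*t + z))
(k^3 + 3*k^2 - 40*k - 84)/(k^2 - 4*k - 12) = k + 7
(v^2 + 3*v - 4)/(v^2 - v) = (v + 4)/v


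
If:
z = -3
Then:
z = -3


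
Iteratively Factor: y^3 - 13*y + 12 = (y - 3)*(y^2 + 3*y - 4) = (y - 3)*(y - 1)*(y + 4)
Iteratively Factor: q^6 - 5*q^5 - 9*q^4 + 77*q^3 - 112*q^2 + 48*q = (q - 4)*(q^5 - q^4 - 13*q^3 + 25*q^2 - 12*q) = (q - 4)*(q - 1)*(q^4 - 13*q^2 + 12*q) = (q - 4)*(q - 3)*(q - 1)*(q^3 + 3*q^2 - 4*q) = q*(q - 4)*(q - 3)*(q - 1)*(q^2 + 3*q - 4) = q*(q - 4)*(q - 3)*(q - 1)^2*(q + 4)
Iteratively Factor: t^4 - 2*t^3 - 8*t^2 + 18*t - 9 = (t - 1)*(t^3 - t^2 - 9*t + 9) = (t - 3)*(t - 1)*(t^2 + 2*t - 3) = (t - 3)*(t - 1)*(t + 3)*(t - 1)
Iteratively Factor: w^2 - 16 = (w - 4)*(w + 4)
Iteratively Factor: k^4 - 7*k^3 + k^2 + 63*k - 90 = (k - 5)*(k^3 - 2*k^2 - 9*k + 18) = (k - 5)*(k - 3)*(k^2 + k - 6) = (k - 5)*(k - 3)*(k - 2)*(k + 3)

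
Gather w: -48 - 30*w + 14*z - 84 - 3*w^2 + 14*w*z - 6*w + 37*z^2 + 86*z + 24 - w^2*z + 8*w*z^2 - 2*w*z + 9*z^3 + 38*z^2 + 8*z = w^2*(-z - 3) + w*(8*z^2 + 12*z - 36) + 9*z^3 + 75*z^2 + 108*z - 108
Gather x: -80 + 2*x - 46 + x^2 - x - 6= x^2 + x - 132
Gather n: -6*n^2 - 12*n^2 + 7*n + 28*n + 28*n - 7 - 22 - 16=-18*n^2 + 63*n - 45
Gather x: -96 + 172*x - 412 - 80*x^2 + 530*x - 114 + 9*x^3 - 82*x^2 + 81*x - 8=9*x^3 - 162*x^2 + 783*x - 630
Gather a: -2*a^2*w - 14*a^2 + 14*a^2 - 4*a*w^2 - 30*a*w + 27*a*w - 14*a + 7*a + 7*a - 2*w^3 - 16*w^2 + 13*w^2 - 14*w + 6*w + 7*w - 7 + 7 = -2*a^2*w + a*(-4*w^2 - 3*w) - 2*w^3 - 3*w^2 - w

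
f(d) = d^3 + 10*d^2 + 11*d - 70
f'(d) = 3*d^2 + 20*d + 11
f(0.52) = -61.44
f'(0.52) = 22.21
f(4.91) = 343.46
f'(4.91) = 181.52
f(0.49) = -62.09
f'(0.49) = 21.52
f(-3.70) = -24.45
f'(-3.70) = -21.93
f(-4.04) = -17.16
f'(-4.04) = -20.84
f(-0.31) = -72.48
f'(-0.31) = 5.09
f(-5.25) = 3.17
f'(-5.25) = -11.31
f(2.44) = 30.90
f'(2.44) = 77.66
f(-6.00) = 8.00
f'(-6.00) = -1.00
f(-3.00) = -40.00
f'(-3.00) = -22.00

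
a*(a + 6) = a^2 + 6*a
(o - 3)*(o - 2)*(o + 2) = o^3 - 3*o^2 - 4*o + 12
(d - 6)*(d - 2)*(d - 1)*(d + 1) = d^4 - 8*d^3 + 11*d^2 + 8*d - 12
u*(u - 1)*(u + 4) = u^3 + 3*u^2 - 4*u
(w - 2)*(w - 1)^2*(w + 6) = w^4 + 2*w^3 - 19*w^2 + 28*w - 12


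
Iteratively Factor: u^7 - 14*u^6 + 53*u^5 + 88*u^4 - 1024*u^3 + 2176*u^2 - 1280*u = (u - 4)*(u^6 - 10*u^5 + 13*u^4 + 140*u^3 - 464*u^2 + 320*u) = (u - 4)^2*(u^5 - 6*u^4 - 11*u^3 + 96*u^2 - 80*u) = (u - 4)^2*(u - 1)*(u^4 - 5*u^3 - 16*u^2 + 80*u) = (u - 4)^2*(u - 1)*(u + 4)*(u^3 - 9*u^2 + 20*u) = u*(u - 4)^2*(u - 1)*(u + 4)*(u^2 - 9*u + 20) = u*(u - 5)*(u - 4)^2*(u - 1)*(u + 4)*(u - 4)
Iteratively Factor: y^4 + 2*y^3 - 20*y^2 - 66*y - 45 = (y + 3)*(y^3 - y^2 - 17*y - 15) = (y + 1)*(y + 3)*(y^2 - 2*y - 15) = (y + 1)*(y + 3)^2*(y - 5)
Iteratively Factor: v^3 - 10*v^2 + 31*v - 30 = (v - 5)*(v^2 - 5*v + 6) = (v - 5)*(v - 3)*(v - 2)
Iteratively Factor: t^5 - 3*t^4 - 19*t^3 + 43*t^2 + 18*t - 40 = (t - 1)*(t^4 - 2*t^3 - 21*t^2 + 22*t + 40) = (t - 1)*(t + 1)*(t^3 - 3*t^2 - 18*t + 40) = (t - 1)*(t + 1)*(t + 4)*(t^2 - 7*t + 10) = (t - 2)*(t - 1)*(t + 1)*(t + 4)*(t - 5)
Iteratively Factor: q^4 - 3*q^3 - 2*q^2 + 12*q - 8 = (q - 2)*(q^3 - q^2 - 4*q + 4) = (q - 2)^2*(q^2 + q - 2) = (q - 2)^2*(q - 1)*(q + 2)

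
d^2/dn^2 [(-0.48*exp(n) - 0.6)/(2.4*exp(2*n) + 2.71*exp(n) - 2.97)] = (-2.7648*exp(4*n) - 10.70208*exp(3*n) - 32.23584*exp(2*n) - 25.377036*exp(n) - 9.063252)*exp(n)/(13.824*exp(6*n) + 46.8288*exp(5*n) + 1.55592*exp(4*n) - 95.998769*exp(3*n) - 1.92545099999999*exp(2*n) + 71.713917*exp(n) - 26.198073)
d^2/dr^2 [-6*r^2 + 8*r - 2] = -12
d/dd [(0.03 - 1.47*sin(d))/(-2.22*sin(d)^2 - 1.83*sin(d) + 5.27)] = (-3.2634*sin(d)^2 + 0.1332*sin(d) - 7.692)*cos(d)/(4.9284*sin(d)^4 + 8.1252*sin(d)^3 - 20.0499*sin(d)^2 - 19.2882*sin(d) + 27.7729)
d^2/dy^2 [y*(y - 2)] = 2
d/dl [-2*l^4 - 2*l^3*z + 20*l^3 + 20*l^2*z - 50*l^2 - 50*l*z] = -8*l^3 - 6*l^2*z + 60*l^2 + 40*l*z - 100*l - 50*z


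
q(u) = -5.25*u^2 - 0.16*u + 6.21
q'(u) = -10.5*u - 0.16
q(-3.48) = -56.81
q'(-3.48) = 36.38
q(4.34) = -93.37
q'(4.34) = -45.73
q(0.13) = 6.10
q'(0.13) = -1.52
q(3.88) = -73.45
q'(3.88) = -40.90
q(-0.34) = 5.66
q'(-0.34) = 3.41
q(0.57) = 4.41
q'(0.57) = -6.14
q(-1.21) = -1.28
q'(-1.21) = 12.54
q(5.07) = -129.55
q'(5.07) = -53.40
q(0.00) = 6.21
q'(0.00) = -0.16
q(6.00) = -183.75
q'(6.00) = -63.16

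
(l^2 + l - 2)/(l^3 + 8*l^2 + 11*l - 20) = (l + 2)/(l^2 + 9*l + 20)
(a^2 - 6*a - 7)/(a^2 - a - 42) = (a + 1)/(a + 6)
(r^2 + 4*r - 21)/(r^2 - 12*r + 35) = (r^2 + 4*r - 21)/(r^2 - 12*r + 35)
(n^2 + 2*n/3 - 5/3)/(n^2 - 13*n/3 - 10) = (n - 1)/(n - 6)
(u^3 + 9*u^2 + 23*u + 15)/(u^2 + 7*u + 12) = (u^2 + 6*u + 5)/(u + 4)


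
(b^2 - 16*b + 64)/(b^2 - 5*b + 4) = (b^2 - 16*b + 64)/(b^2 - 5*b + 4)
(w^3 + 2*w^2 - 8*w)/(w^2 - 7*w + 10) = w*(w + 4)/(w - 5)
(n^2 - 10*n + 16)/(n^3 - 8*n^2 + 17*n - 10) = (n - 8)/(n^2 - 6*n + 5)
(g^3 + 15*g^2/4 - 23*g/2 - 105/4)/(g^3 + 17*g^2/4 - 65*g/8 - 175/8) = 2*(g - 3)/(2*g - 5)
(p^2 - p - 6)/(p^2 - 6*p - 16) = (p - 3)/(p - 8)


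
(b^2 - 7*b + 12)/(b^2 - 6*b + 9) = (b - 4)/(b - 3)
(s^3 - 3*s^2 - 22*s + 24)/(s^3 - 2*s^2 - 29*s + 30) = (s + 4)/(s + 5)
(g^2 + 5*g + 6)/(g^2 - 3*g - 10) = (g + 3)/(g - 5)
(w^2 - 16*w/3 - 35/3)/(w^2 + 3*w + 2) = (3*w^2 - 16*w - 35)/(3*(w^2 + 3*w + 2))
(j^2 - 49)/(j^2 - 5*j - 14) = (j + 7)/(j + 2)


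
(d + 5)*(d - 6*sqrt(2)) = d^2 - 6*sqrt(2)*d + 5*d - 30*sqrt(2)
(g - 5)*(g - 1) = g^2 - 6*g + 5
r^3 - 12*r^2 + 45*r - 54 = (r - 6)*(r - 3)^2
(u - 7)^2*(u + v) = u^3 + u^2*v - 14*u^2 - 14*u*v + 49*u + 49*v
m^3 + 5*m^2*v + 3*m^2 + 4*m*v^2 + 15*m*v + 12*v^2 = (m + 3)*(m + v)*(m + 4*v)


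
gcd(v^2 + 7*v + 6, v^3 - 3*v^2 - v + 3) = v + 1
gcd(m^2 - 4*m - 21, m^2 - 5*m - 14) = m - 7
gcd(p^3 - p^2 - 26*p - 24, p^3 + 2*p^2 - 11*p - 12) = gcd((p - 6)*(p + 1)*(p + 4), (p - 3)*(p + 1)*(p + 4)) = p^2 + 5*p + 4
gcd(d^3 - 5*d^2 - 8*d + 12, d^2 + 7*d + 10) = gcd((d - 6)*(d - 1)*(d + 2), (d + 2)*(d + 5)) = d + 2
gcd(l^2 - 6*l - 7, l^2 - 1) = l + 1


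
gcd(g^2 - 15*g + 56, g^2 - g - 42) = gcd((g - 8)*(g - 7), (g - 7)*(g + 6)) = g - 7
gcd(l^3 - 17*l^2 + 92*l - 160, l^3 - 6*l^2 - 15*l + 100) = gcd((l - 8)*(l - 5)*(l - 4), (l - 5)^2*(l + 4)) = l - 5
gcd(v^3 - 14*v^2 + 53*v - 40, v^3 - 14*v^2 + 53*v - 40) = v^3 - 14*v^2 + 53*v - 40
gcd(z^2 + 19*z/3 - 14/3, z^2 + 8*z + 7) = z + 7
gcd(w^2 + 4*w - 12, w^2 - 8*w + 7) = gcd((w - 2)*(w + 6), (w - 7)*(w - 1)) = 1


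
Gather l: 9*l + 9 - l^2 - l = -l^2 + 8*l + 9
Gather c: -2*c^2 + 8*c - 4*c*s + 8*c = -2*c^2 + c*(16 - 4*s)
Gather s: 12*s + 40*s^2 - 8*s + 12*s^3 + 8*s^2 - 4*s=12*s^3 + 48*s^2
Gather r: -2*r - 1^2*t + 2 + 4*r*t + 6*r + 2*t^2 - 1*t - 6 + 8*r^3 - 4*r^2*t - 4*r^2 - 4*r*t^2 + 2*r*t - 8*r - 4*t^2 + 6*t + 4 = 8*r^3 + r^2*(-4*t - 4) + r*(-4*t^2 + 6*t - 4) - 2*t^2 + 4*t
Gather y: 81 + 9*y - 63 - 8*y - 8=y + 10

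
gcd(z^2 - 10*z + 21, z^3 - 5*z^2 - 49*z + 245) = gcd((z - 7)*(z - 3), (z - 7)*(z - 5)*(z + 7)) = z - 7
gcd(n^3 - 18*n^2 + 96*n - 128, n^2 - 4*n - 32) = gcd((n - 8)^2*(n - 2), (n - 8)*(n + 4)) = n - 8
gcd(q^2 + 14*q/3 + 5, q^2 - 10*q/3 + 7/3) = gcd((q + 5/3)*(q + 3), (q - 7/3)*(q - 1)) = 1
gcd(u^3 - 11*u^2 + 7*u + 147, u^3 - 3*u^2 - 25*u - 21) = u^2 - 4*u - 21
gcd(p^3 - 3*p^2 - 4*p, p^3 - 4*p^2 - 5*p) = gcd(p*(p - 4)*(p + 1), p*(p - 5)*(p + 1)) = p^2 + p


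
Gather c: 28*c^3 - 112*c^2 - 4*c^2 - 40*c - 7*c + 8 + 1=28*c^3 - 116*c^2 - 47*c + 9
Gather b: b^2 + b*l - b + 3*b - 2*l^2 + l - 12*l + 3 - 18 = b^2 + b*(l + 2) - 2*l^2 - 11*l - 15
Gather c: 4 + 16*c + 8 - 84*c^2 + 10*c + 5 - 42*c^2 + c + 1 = -126*c^2 + 27*c + 18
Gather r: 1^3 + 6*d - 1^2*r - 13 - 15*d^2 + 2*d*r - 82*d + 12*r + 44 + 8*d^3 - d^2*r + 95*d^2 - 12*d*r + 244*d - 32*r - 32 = 8*d^3 + 80*d^2 + 168*d + r*(-d^2 - 10*d - 21)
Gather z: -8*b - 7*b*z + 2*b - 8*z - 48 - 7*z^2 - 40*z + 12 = -6*b - 7*z^2 + z*(-7*b - 48) - 36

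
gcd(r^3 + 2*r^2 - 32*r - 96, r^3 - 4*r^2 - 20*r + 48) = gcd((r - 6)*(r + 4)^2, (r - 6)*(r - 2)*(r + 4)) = r^2 - 2*r - 24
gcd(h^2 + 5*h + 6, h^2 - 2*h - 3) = 1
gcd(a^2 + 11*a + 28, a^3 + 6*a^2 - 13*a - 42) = a + 7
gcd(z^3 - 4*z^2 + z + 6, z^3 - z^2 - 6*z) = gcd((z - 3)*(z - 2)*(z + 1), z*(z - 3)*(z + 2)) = z - 3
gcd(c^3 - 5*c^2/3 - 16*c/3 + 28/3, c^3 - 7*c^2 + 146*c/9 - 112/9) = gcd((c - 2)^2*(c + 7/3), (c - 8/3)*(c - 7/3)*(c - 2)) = c - 2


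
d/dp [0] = 0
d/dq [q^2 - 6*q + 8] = 2*q - 6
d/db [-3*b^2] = -6*b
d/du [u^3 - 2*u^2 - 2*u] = 3*u^2 - 4*u - 2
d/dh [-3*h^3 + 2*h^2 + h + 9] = -9*h^2 + 4*h + 1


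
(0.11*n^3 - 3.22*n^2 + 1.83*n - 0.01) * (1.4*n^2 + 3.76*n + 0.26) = 0.154*n^5 - 4.0944*n^4 - 9.5166*n^3 + 6.0296*n^2 + 0.4382*n - 0.0026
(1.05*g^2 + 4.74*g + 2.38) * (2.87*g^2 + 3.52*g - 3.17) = 3.0135*g^4 + 17.2998*g^3 + 20.1869*g^2 - 6.6482*g - 7.5446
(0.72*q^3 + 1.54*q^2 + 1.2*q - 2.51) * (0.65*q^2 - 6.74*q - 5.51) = 0.468*q^5 - 3.8518*q^4 - 13.5668*q^3 - 18.2049*q^2 + 10.3054*q + 13.8301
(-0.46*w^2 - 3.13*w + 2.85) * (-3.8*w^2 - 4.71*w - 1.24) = 1.748*w^4 + 14.0606*w^3 + 4.4827*w^2 - 9.5423*w - 3.534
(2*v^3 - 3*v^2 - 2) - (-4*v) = 2*v^3 - 3*v^2 + 4*v - 2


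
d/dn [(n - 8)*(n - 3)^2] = (n - 3)*(3*n - 19)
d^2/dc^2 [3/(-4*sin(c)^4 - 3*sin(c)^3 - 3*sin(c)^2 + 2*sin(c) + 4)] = 3*(256*sin(c)^8 + 276*sin(c)^7 - 95*sin(c)^6 - 253*sin(c)^5 - 44*sin(c)^4 - 22*sin(c)^3 - 158*sin(c)^2 - 44*sin(c) - 32)/(4*sin(c)^4 + 3*sin(c)^3 + 3*sin(c)^2 - 2*sin(c) - 4)^3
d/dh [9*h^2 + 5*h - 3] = 18*h + 5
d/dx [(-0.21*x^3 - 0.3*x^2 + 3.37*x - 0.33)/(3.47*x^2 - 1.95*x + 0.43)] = (-0.7287*x^4 + 0.819*x^3 - 11.3798*x^2 + 2.0322*x + 0.8056)/(12.0409*x^4 - 13.533*x^3 + 6.7867*x^2 - 1.677*x + 0.1849)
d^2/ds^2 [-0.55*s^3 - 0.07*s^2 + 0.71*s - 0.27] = -3.3*s - 0.14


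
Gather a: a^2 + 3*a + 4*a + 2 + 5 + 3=a^2 + 7*a + 10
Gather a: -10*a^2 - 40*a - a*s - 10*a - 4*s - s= -10*a^2 + a*(-s - 50) - 5*s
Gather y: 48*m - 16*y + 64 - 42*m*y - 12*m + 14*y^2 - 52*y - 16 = 36*m + 14*y^2 + y*(-42*m - 68) + 48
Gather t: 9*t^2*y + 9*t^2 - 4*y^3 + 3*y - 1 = t^2*(9*y + 9) - 4*y^3 + 3*y - 1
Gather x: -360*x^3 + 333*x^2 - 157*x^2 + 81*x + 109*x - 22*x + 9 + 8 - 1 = -360*x^3 + 176*x^2 + 168*x + 16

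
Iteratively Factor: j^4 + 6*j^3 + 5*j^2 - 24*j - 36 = (j - 2)*(j^3 + 8*j^2 + 21*j + 18) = (j - 2)*(j + 3)*(j^2 + 5*j + 6) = (j - 2)*(j + 2)*(j + 3)*(j + 3)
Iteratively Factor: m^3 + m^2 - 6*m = (m)*(m^2 + m - 6) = m*(m - 2)*(m + 3)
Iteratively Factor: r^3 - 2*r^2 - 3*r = (r)*(r^2 - 2*r - 3) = r*(r - 3)*(r + 1)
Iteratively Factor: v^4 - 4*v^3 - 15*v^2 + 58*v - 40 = (v - 1)*(v^3 - 3*v^2 - 18*v + 40) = (v - 1)*(v + 4)*(v^2 - 7*v + 10) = (v - 5)*(v - 1)*(v + 4)*(v - 2)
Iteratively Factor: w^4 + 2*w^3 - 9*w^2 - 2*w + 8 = (w + 1)*(w^3 + w^2 - 10*w + 8) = (w - 1)*(w + 1)*(w^2 + 2*w - 8) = (w - 1)*(w + 1)*(w + 4)*(w - 2)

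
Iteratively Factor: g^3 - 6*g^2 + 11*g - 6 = (g - 2)*(g^2 - 4*g + 3) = (g - 2)*(g - 1)*(g - 3)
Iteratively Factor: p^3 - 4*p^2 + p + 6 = (p - 2)*(p^2 - 2*p - 3) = (p - 3)*(p - 2)*(p + 1)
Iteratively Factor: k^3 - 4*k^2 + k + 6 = (k - 2)*(k^2 - 2*k - 3) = (k - 3)*(k - 2)*(k + 1)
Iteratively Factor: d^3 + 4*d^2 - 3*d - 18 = (d + 3)*(d^2 + d - 6) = (d - 2)*(d + 3)*(d + 3)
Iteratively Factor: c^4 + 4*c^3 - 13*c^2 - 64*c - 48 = (c + 3)*(c^3 + c^2 - 16*c - 16) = (c - 4)*(c + 3)*(c^2 + 5*c + 4) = (c - 4)*(c + 1)*(c + 3)*(c + 4)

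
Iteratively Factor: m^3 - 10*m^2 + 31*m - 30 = (m - 3)*(m^2 - 7*m + 10) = (m - 3)*(m - 2)*(m - 5)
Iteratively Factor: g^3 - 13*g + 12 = (g - 3)*(g^2 + 3*g - 4) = (g - 3)*(g - 1)*(g + 4)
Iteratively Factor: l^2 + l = (l + 1)*(l)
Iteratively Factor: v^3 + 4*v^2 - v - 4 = (v + 4)*(v^2 - 1) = (v - 1)*(v + 4)*(v + 1)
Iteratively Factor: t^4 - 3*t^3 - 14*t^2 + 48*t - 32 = (t + 4)*(t^3 - 7*t^2 + 14*t - 8) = (t - 2)*(t + 4)*(t^2 - 5*t + 4) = (t - 2)*(t - 1)*(t + 4)*(t - 4)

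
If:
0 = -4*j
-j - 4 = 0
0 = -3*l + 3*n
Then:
No Solution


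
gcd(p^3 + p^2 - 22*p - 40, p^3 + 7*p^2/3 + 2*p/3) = p + 2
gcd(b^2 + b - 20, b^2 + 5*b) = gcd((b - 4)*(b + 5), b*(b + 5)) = b + 5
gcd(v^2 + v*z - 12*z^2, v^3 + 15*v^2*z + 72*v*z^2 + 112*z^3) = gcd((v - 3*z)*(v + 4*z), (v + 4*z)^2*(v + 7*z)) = v + 4*z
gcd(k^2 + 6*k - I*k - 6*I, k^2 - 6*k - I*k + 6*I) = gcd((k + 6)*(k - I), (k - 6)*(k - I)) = k - I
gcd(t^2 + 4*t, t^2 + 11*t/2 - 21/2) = 1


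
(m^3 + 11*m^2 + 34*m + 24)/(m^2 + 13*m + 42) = (m^2 + 5*m + 4)/(m + 7)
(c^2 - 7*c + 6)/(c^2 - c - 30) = (c - 1)/(c + 5)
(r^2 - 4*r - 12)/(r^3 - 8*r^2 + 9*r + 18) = (r + 2)/(r^2 - 2*r - 3)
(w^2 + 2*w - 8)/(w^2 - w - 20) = (w - 2)/(w - 5)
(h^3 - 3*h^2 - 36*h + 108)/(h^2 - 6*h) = h + 3 - 18/h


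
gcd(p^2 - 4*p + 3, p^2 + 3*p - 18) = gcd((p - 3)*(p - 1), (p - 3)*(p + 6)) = p - 3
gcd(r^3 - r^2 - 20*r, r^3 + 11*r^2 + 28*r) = r^2 + 4*r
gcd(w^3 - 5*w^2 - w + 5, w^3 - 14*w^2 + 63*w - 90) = w - 5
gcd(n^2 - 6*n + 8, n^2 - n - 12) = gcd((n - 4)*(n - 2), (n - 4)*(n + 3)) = n - 4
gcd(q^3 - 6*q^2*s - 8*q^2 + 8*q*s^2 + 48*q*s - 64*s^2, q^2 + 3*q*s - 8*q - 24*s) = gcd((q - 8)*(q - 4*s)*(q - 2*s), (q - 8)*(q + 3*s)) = q - 8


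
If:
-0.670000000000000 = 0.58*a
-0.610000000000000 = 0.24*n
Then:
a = -1.16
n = -2.54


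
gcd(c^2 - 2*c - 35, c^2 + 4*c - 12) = 1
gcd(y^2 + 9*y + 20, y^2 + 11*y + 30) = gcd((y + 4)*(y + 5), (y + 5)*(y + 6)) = y + 5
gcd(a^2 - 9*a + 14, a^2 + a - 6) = a - 2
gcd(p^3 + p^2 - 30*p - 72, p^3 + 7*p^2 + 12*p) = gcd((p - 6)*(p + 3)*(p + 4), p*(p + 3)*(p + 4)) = p^2 + 7*p + 12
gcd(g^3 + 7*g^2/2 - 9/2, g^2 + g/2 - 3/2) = g^2 + g/2 - 3/2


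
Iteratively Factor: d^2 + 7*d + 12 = (d + 4)*(d + 3)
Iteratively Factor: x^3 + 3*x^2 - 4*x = (x - 1)*(x^2 + 4*x) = (x - 1)*(x + 4)*(x)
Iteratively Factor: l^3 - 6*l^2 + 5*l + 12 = (l + 1)*(l^2 - 7*l + 12) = (l - 4)*(l + 1)*(l - 3)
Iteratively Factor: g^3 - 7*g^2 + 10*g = (g)*(g^2 - 7*g + 10) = g*(g - 5)*(g - 2)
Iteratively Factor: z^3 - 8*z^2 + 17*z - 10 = (z - 1)*(z^2 - 7*z + 10) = (z - 5)*(z - 1)*(z - 2)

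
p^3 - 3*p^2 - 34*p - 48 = (p - 8)*(p + 2)*(p + 3)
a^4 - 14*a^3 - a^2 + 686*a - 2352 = (a - 8)*(a - 7)*(a - 6)*(a + 7)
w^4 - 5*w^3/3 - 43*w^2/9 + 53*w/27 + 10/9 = (w - 3)*(w - 2/3)*(w + 1/3)*(w + 5/3)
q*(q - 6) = q^2 - 6*q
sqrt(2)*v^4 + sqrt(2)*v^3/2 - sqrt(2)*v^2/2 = v^2*(v - 1/2)*(sqrt(2)*v + sqrt(2))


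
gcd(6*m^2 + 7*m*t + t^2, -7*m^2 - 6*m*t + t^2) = m + t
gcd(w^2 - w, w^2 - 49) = 1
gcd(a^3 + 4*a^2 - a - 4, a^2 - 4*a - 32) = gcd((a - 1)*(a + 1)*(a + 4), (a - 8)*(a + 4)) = a + 4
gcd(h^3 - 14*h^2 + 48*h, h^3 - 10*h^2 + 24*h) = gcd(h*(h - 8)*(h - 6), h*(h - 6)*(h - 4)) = h^2 - 6*h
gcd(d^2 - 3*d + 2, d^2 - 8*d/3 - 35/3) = 1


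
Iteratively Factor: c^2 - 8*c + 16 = (c - 4)*(c - 4)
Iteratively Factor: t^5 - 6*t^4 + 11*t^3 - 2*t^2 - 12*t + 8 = (t - 2)*(t^4 - 4*t^3 + 3*t^2 + 4*t - 4) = (t - 2)^2*(t^3 - 2*t^2 - t + 2) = (t - 2)^3*(t^2 - 1) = (t - 2)^3*(t - 1)*(t + 1)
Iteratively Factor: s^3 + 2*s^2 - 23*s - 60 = (s + 3)*(s^2 - s - 20) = (s - 5)*(s + 3)*(s + 4)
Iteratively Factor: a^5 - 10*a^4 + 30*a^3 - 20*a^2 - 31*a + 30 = (a - 2)*(a^4 - 8*a^3 + 14*a^2 + 8*a - 15) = (a - 2)*(a - 1)*(a^3 - 7*a^2 + 7*a + 15) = (a - 2)*(a - 1)*(a + 1)*(a^2 - 8*a + 15) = (a - 3)*(a - 2)*(a - 1)*(a + 1)*(a - 5)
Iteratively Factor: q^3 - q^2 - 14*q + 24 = (q - 2)*(q^2 + q - 12) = (q - 3)*(q - 2)*(q + 4)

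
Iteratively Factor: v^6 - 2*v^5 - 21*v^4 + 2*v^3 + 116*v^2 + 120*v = (v + 2)*(v^5 - 4*v^4 - 13*v^3 + 28*v^2 + 60*v) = v*(v + 2)*(v^4 - 4*v^3 - 13*v^2 + 28*v + 60) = v*(v + 2)^2*(v^3 - 6*v^2 - v + 30) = v*(v + 2)^3*(v^2 - 8*v + 15) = v*(v - 3)*(v + 2)^3*(v - 5)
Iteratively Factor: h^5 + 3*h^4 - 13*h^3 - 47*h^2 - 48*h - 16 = (h + 1)*(h^4 + 2*h^3 - 15*h^2 - 32*h - 16) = (h + 1)*(h + 4)*(h^3 - 2*h^2 - 7*h - 4) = (h - 4)*(h + 1)*(h + 4)*(h^2 + 2*h + 1) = (h - 4)*(h + 1)^2*(h + 4)*(h + 1)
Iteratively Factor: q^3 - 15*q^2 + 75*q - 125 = (q - 5)*(q^2 - 10*q + 25) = (q - 5)^2*(q - 5)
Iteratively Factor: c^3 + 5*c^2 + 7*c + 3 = (c + 1)*(c^2 + 4*c + 3) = (c + 1)^2*(c + 3)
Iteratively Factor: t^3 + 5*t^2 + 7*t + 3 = (t + 1)*(t^2 + 4*t + 3) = (t + 1)*(t + 3)*(t + 1)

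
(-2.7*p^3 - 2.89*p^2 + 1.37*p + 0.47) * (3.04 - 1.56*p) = 4.212*p^4 - 3.6996*p^3 - 10.9228*p^2 + 3.4316*p + 1.4288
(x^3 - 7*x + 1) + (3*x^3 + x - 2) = 4*x^3 - 6*x - 1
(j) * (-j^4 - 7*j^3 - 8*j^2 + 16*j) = -j^5 - 7*j^4 - 8*j^3 + 16*j^2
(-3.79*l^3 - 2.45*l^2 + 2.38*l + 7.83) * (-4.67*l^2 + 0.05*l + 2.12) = 17.6993*l^5 + 11.252*l^4 - 19.2719*l^3 - 41.6411*l^2 + 5.4371*l + 16.5996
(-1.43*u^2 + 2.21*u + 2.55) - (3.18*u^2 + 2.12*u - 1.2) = -4.61*u^2 + 0.0899999999999999*u + 3.75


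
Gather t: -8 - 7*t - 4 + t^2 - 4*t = t^2 - 11*t - 12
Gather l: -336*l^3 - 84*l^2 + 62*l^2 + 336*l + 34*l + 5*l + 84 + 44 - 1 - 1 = -336*l^3 - 22*l^2 + 375*l + 126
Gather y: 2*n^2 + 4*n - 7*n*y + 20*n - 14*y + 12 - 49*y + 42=2*n^2 + 24*n + y*(-7*n - 63) + 54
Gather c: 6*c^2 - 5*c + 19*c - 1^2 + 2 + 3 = 6*c^2 + 14*c + 4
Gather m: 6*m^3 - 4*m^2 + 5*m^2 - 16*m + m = 6*m^3 + m^2 - 15*m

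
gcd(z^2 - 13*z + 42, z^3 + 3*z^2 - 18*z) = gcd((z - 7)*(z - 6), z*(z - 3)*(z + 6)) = 1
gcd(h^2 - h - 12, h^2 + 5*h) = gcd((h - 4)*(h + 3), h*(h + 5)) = 1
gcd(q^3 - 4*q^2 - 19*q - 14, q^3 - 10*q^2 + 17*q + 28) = q^2 - 6*q - 7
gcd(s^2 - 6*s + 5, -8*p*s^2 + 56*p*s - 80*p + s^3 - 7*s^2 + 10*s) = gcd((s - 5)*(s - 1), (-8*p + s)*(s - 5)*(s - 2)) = s - 5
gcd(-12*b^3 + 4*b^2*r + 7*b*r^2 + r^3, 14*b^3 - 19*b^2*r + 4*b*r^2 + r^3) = -b + r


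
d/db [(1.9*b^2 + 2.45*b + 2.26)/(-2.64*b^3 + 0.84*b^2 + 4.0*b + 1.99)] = (5.016*b^4 + 12.936*b^3 + 23.4412*b^2 + 3.7652*b - 4.1645)/(6.9696*b^6 - 4.4352*b^5 - 20.4144*b^4 - 3.7872*b^3 + 19.3432*b^2 + 15.92*b + 3.9601)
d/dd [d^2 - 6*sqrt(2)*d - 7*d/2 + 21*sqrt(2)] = 2*d - 6*sqrt(2) - 7/2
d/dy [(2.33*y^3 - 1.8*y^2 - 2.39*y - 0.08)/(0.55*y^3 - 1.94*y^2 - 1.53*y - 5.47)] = (-3.5302*y^4 - 4.5008*y^3 - 39.9859*y^2 + 19.3816*y + 12.9509)/(0.3025*y^6 - 2.134*y^5 + 2.0806*y^4 - 0.0806000000000004*y^3 + 23.5645*y^2 + 16.7382*y + 29.9209)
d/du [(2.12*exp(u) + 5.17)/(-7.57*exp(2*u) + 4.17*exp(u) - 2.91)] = (16.0484*exp(2*u) + 78.2738*exp(u) - 27.7281)*exp(u)/(57.3049*exp(4*u) - 63.1338*exp(3*u) + 61.4463*exp(2*u) - 24.2694*exp(u) + 8.4681)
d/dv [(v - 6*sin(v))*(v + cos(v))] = -(v - 6*sin(v))*(sin(v) - 1) - (v + cos(v))*(6*cos(v) - 1)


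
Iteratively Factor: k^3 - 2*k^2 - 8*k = (k - 4)*(k^2 + 2*k) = k*(k - 4)*(k + 2)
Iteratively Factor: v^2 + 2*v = (v + 2)*(v)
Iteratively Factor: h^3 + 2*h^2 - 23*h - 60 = (h + 3)*(h^2 - h - 20) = (h - 5)*(h + 3)*(h + 4)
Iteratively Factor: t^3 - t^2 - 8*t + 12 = (t - 2)*(t^2 + t - 6) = (t - 2)^2*(t + 3)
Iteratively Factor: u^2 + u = (u)*(u + 1)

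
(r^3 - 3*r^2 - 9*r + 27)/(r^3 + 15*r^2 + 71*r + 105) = (r^2 - 6*r + 9)/(r^2 + 12*r + 35)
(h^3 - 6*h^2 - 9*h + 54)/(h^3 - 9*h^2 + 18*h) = (h + 3)/h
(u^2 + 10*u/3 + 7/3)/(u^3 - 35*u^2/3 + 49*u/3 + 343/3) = (u + 1)/(u^2 - 14*u + 49)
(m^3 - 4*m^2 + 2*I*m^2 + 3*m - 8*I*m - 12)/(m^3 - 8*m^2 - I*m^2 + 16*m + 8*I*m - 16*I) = (m + 3*I)/(m - 4)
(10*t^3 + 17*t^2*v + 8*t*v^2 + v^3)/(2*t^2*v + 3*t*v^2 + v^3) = (5*t + v)/v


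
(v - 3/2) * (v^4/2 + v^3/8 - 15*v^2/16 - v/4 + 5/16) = v^5/2 - 5*v^4/8 - 9*v^3/8 + 37*v^2/32 + 11*v/16 - 15/32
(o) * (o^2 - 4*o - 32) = o^3 - 4*o^2 - 32*o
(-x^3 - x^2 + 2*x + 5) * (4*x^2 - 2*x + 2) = -4*x^5 - 2*x^4 + 8*x^3 + 14*x^2 - 6*x + 10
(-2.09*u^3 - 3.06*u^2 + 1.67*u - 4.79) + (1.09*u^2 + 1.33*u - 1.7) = -2.09*u^3 - 1.97*u^2 + 3.0*u - 6.49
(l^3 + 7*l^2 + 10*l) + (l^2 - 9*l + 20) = l^3 + 8*l^2 + l + 20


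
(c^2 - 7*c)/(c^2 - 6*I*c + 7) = c*(c - 7)/(c^2 - 6*I*c + 7)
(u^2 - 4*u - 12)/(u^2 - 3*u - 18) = (u + 2)/(u + 3)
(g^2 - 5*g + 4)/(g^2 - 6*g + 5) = (g - 4)/(g - 5)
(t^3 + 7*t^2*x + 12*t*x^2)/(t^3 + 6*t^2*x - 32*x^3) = t*(-t - 3*x)/(-t^2 - 2*t*x + 8*x^2)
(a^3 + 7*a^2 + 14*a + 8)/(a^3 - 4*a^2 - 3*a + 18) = (a^2 + 5*a + 4)/(a^2 - 6*a + 9)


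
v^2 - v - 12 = (v - 4)*(v + 3)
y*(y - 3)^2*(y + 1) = y^4 - 5*y^3 + 3*y^2 + 9*y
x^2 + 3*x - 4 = (x - 1)*(x + 4)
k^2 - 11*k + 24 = (k - 8)*(k - 3)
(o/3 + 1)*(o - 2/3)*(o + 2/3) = o^3/3 + o^2 - 4*o/27 - 4/9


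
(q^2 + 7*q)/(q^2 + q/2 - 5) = 2*q*(q + 7)/(2*q^2 + q - 10)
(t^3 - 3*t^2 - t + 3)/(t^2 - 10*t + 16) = (t^3 - 3*t^2 - t + 3)/(t^2 - 10*t + 16)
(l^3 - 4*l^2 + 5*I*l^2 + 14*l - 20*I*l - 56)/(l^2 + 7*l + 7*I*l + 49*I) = (l^2 - 2*l*(2 + I) + 8*I)/(l + 7)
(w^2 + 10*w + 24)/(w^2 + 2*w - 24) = (w + 4)/(w - 4)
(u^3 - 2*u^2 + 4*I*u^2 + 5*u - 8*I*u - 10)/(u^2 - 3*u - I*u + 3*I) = (u^2 + u*(-2 + 5*I) - 10*I)/(u - 3)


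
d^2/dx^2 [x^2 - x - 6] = 2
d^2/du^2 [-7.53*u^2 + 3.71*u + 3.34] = -15.0600000000000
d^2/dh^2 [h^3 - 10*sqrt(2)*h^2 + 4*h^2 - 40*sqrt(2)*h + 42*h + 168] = 6*h - 20*sqrt(2) + 8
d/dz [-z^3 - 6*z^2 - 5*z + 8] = -3*z^2 - 12*z - 5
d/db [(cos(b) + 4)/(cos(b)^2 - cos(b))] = (sin(b) - 4*sin(b)/cos(b)^2 + 8*tan(b))/(cos(b) - 1)^2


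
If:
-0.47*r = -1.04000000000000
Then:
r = 2.21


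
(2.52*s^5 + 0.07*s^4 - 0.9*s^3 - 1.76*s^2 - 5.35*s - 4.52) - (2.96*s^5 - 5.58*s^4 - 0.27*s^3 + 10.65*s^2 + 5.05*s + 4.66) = -0.44*s^5 + 5.65*s^4 - 0.63*s^3 - 12.41*s^2 - 10.4*s - 9.18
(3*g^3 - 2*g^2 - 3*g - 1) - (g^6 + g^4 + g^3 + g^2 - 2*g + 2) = -g^6 - g^4 + 2*g^3 - 3*g^2 - g - 3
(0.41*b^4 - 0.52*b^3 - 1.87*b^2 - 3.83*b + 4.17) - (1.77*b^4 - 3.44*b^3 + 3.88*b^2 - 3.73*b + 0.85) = -1.36*b^4 + 2.92*b^3 - 5.75*b^2 - 0.1*b + 3.32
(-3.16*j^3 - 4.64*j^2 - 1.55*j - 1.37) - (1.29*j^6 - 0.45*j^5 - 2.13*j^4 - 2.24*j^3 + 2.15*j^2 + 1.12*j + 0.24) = -1.29*j^6 + 0.45*j^5 + 2.13*j^4 - 0.92*j^3 - 6.79*j^2 - 2.67*j - 1.61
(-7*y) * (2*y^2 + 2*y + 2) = -14*y^3 - 14*y^2 - 14*y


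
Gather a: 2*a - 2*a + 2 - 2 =0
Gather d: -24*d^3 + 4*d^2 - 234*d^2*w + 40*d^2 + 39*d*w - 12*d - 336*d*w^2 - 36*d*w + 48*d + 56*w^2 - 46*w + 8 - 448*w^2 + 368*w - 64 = -24*d^3 + d^2*(44 - 234*w) + d*(-336*w^2 + 3*w + 36) - 392*w^2 + 322*w - 56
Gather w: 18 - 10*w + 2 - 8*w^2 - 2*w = -8*w^2 - 12*w + 20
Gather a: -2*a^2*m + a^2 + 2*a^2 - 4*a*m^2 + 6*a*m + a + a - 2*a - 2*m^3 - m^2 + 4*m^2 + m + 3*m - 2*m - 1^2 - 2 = a^2*(3 - 2*m) + a*(-4*m^2 + 6*m) - 2*m^3 + 3*m^2 + 2*m - 3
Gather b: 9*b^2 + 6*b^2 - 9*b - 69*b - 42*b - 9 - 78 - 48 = 15*b^2 - 120*b - 135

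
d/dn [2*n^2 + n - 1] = 4*n + 1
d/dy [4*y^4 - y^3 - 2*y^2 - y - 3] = 16*y^3 - 3*y^2 - 4*y - 1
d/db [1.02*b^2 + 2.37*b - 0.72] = 2.04*b + 2.37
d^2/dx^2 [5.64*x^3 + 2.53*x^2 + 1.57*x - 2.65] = 33.84*x + 5.06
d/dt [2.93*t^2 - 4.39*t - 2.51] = 5.86*t - 4.39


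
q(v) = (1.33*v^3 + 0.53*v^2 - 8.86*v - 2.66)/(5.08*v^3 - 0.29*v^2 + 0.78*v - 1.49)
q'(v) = (-15.24*v^2 + 0.58*v - 0.78)*(1.33*v^3 + 0.53*v^2 - 8.86*v - 2.66)/(5.08*v^3 - 0.29*v^2 + 0.78*v - 1.49)^2 + (3.99*v^2 + 1.06*v - 8.86)/(5.08*v^3 - 0.29*v^2 + 0.78*v - 1.49)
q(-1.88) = -0.19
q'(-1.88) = -0.36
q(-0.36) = -0.26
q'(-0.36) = 3.89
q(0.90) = -3.45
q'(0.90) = 14.46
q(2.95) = 0.08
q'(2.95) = 0.15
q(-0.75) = -0.85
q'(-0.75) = -0.21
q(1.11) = -1.68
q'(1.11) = 4.86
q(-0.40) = -0.41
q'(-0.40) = 3.33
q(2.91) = 0.07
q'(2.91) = 0.15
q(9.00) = 0.25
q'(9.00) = 0.00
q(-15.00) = 0.25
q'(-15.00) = -0.00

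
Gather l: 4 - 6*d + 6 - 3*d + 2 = 12 - 9*d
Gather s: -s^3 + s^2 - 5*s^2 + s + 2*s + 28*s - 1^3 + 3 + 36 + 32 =-s^3 - 4*s^2 + 31*s + 70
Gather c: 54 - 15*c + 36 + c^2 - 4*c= c^2 - 19*c + 90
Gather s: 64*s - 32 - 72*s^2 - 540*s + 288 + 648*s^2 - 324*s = 576*s^2 - 800*s + 256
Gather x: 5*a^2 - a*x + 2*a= 5*a^2 - a*x + 2*a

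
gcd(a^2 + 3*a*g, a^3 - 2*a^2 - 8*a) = a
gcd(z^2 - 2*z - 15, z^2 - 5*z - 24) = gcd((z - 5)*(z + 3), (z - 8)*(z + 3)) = z + 3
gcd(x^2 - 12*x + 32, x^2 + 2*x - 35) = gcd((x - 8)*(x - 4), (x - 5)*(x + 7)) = 1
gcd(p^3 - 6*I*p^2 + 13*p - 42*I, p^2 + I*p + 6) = p^2 + I*p + 6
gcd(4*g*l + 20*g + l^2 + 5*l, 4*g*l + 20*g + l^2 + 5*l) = 4*g*l + 20*g + l^2 + 5*l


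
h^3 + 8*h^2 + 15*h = h*(h + 3)*(h + 5)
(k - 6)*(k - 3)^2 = k^3 - 12*k^2 + 45*k - 54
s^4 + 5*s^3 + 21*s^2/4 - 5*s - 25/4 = (s - 1)*(s + 1)*(s + 5/2)^2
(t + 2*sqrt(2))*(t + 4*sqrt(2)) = t^2 + 6*sqrt(2)*t + 16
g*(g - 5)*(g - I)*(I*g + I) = I*g^4 + g^3 - 4*I*g^3 - 4*g^2 - 5*I*g^2 - 5*g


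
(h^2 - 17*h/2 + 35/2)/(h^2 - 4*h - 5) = (h - 7/2)/(h + 1)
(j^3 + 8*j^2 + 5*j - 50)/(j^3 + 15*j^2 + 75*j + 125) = (j - 2)/(j + 5)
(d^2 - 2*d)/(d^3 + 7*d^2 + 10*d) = (d - 2)/(d^2 + 7*d + 10)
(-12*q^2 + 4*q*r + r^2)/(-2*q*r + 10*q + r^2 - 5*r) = (6*q + r)/(r - 5)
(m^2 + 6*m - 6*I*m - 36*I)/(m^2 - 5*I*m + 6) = (m + 6)/(m + I)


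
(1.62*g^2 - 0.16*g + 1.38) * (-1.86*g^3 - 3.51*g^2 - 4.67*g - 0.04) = -3.0132*g^5 - 5.3886*g^4 - 9.5706*g^3 - 4.1614*g^2 - 6.4382*g - 0.0552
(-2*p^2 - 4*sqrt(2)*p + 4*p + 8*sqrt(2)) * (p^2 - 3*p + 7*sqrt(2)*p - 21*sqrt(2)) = -2*p^4 - 18*sqrt(2)*p^3 + 10*p^3 - 68*p^2 + 90*sqrt(2)*p^2 - 108*sqrt(2)*p + 280*p - 336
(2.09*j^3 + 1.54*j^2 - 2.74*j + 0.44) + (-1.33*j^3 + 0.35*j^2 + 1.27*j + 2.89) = 0.76*j^3 + 1.89*j^2 - 1.47*j + 3.33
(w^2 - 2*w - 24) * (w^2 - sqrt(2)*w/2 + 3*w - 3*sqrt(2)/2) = w^4 - sqrt(2)*w^3/2 + w^3 - 30*w^2 - sqrt(2)*w^2/2 - 72*w + 15*sqrt(2)*w + 36*sqrt(2)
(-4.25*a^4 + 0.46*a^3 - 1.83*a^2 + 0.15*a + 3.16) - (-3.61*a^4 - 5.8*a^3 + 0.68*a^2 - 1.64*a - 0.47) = -0.64*a^4 + 6.26*a^3 - 2.51*a^2 + 1.79*a + 3.63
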